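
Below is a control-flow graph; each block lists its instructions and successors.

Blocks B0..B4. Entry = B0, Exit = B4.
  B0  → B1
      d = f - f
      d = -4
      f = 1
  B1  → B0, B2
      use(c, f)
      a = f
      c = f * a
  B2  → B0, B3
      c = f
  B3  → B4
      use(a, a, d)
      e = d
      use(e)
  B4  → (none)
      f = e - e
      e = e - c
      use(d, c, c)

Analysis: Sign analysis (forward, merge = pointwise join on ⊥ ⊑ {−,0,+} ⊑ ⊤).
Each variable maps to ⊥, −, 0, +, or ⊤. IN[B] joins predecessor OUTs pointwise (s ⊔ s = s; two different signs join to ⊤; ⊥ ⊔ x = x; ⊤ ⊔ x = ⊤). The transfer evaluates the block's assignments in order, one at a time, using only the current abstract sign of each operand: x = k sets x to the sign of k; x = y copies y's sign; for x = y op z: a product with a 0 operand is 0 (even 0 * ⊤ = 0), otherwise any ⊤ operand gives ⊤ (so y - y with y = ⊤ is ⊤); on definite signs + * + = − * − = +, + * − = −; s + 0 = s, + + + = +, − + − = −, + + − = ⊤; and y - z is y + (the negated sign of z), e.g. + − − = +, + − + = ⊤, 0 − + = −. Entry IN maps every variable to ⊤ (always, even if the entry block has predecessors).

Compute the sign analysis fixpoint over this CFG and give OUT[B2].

Answer: {a: +, b: ⊤, c: +, d: -, e: ⊤, f: +}

Working:
Fixpoint table:
  B0:   IN=(all ⊤)   OUT={d:-, f:+; rest ⊤}
  B1:   IN={d:-, f:+; rest ⊤}   OUT={a:+, c:+, d:-, f:+; rest ⊤}
  B2:   IN={a:+, c:+, d:-, f:+; rest ⊤}   OUT={a:+, c:+, d:-, f:+; rest ⊤}
  B3:   IN={a:+, c:+, d:-, f:+; rest ⊤}   OUT={a:+, c:+, d:-, e:-, f:+; rest ⊤}
  B4:   IN={a:+, c:+, d:-, e:-, f:+; rest ⊤}   OUT={a:+, c:+, d:-, e:-; rest ⊤}

Merge at B2: IN[B2] = OUT[B1] = {a: +, b: ⊤, c: +, d: -, e: ⊤, f: +}
Applying B2's transfer function to that IN value gives OUT[B2] (row B2 above).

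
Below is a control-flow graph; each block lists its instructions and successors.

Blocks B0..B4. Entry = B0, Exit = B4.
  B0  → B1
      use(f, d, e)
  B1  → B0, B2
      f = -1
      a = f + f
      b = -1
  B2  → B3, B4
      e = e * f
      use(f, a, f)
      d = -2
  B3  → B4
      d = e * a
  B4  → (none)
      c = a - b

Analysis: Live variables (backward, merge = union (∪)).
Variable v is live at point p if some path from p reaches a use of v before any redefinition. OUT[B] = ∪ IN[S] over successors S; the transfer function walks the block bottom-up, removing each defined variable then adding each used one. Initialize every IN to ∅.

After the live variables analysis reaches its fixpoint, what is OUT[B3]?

Answer: {a, b}

Derivation:
Fixpoint table:
  B0:   IN={d, e, f}   OUT={d, e}
  B1:   IN={d, e}   OUT={a, b, d, e, f}
  B2:   IN={a, b, e, f}   OUT={a, b, e}
  B3:   IN={a, b, e}   OUT={a, b}
  B4:   IN={a, b}   OUT={}

Merge at B3: OUT[B3] = IN[B4] = {a, b}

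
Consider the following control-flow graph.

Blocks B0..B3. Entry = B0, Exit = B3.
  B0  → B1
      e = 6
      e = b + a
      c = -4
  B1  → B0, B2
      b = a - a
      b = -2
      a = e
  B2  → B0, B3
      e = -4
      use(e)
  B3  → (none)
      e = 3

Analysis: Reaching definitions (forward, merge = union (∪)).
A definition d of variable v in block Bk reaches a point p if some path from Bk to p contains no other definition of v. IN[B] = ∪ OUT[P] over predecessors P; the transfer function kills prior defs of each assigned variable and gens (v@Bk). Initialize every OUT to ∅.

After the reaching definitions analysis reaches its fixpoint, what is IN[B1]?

Converged values:
  B0: | IN={a@B1, b@B1, c@B0, e@B0, e@B2} | OUT={a@B1, b@B1, c@B0, e@B0}
  B1: | IN={a@B1, b@B1, c@B0, e@B0} | OUT={a@B1, b@B1, c@B0, e@B0}
  B2: | IN={a@B1, b@B1, c@B0, e@B0} | OUT={a@B1, b@B1, c@B0, e@B2}
  B3: | IN={a@B1, b@B1, c@B0, e@B2} | OUT={a@B1, b@B1, c@B0, e@B3}

Merge at B1: IN[B1] = OUT[B0] = {a@B1, b@B1, c@B0, e@B0}

Answer: {a@B1, b@B1, c@B0, e@B0}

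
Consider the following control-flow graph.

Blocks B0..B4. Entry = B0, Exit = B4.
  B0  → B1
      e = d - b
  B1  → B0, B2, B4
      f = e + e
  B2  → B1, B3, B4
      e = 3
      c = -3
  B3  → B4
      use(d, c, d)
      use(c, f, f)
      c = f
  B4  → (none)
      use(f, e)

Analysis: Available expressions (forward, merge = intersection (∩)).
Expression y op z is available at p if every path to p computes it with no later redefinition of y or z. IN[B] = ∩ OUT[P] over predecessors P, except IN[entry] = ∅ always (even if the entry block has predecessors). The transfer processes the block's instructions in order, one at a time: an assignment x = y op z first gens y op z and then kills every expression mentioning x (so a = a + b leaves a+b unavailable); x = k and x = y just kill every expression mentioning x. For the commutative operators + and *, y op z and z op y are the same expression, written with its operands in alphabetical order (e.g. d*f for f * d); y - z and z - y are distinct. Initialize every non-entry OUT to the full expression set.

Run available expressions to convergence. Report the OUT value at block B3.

Answer: {d-b}

Trace:
Per-block solution:
  B0: | IN={} | OUT={d-b}
  B1: | IN={d-b} | OUT={d-b, e+e}
  B2: | IN={d-b, e+e} | OUT={d-b}
  B3: | IN={d-b} | OUT={d-b}
  B4: | IN={d-b} | OUT={d-b}

Merge at B3: IN[B3] = OUT[B2] = {d-b}
Applying B3's transfer function to that IN value gives OUT[B3] (row B3 above).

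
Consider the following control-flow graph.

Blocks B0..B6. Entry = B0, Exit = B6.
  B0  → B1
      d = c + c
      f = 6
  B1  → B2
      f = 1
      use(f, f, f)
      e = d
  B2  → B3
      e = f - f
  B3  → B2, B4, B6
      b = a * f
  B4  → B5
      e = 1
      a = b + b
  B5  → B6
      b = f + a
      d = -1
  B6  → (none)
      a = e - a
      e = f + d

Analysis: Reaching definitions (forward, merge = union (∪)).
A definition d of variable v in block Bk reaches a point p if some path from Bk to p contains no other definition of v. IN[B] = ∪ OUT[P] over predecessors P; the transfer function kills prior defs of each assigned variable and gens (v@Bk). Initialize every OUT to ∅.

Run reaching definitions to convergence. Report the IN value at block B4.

Answer: {b@B3, d@B0, e@B2, f@B1}

Working:
Converged values:
  B0:  IN={}  OUT={d@B0, f@B0}
  B1:  IN={d@B0, f@B0}  OUT={d@B0, e@B1, f@B1}
  B2:  IN={b@B3, d@B0, e@B1, e@B2, f@B1}  OUT={b@B3, d@B0, e@B2, f@B1}
  B3:  IN={b@B3, d@B0, e@B2, f@B1}  OUT={b@B3, d@B0, e@B2, f@B1}
  B4:  IN={b@B3, d@B0, e@B2, f@B1}  OUT={a@B4, b@B3, d@B0, e@B4, f@B1}
  B5:  IN={a@B4, b@B3, d@B0, e@B4, f@B1}  OUT={a@B4, b@B5, d@B5, e@B4, f@B1}
  B6:  IN={a@B4, b@B3, b@B5, d@B0, d@B5, e@B2, e@B4, f@B1}  OUT={a@B6, b@B3, b@B5, d@B0, d@B5, e@B6, f@B1}

Merge at B4: IN[B4] = OUT[B3] = {b@B3, d@B0, e@B2, f@B1}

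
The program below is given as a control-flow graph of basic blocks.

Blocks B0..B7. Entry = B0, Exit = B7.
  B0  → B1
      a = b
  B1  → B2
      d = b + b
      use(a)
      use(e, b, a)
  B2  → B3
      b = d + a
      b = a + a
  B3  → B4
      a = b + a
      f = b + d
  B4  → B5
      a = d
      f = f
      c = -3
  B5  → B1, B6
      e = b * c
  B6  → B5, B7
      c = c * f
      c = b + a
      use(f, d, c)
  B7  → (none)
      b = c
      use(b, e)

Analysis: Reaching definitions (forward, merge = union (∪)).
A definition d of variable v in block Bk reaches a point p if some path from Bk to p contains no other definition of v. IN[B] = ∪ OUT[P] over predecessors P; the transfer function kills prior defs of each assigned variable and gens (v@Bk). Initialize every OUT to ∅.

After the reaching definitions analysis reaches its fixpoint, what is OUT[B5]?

Converged values:
  B0: | IN={} | OUT={a@B0}
  B1: | IN={a@B0, a@B4, b@B2, c@B4, c@B6, d@B1, e@B5, f@B4} | OUT={a@B0, a@B4, b@B2, c@B4, c@B6, d@B1, e@B5, f@B4}
  B2: | IN={a@B0, a@B4, b@B2, c@B4, c@B6, d@B1, e@B5, f@B4} | OUT={a@B0, a@B4, b@B2, c@B4, c@B6, d@B1, e@B5, f@B4}
  B3: | IN={a@B0, a@B4, b@B2, c@B4, c@B6, d@B1, e@B5, f@B4} | OUT={a@B3, b@B2, c@B4, c@B6, d@B1, e@B5, f@B3}
  B4: | IN={a@B3, b@B2, c@B4, c@B6, d@B1, e@B5, f@B3} | OUT={a@B4, b@B2, c@B4, d@B1, e@B5, f@B4}
  B5: | IN={a@B4, b@B2, c@B4, c@B6, d@B1, e@B5, f@B4} | OUT={a@B4, b@B2, c@B4, c@B6, d@B1, e@B5, f@B4}
  B6: | IN={a@B4, b@B2, c@B4, c@B6, d@B1, e@B5, f@B4} | OUT={a@B4, b@B2, c@B6, d@B1, e@B5, f@B4}
  B7: | IN={a@B4, b@B2, c@B6, d@B1, e@B5, f@B4} | OUT={a@B4, b@B7, c@B6, d@B1, e@B5, f@B4}

Merge at B5: IN[B5] = OUT[B4] ⊔ OUT[B6] = {a@B4, b@B2, c@B4, c@B6, d@B1, e@B5, f@B4}
Applying B5's transfer function to that IN value gives OUT[B5] (row B5 above).

Answer: {a@B4, b@B2, c@B4, c@B6, d@B1, e@B5, f@B4}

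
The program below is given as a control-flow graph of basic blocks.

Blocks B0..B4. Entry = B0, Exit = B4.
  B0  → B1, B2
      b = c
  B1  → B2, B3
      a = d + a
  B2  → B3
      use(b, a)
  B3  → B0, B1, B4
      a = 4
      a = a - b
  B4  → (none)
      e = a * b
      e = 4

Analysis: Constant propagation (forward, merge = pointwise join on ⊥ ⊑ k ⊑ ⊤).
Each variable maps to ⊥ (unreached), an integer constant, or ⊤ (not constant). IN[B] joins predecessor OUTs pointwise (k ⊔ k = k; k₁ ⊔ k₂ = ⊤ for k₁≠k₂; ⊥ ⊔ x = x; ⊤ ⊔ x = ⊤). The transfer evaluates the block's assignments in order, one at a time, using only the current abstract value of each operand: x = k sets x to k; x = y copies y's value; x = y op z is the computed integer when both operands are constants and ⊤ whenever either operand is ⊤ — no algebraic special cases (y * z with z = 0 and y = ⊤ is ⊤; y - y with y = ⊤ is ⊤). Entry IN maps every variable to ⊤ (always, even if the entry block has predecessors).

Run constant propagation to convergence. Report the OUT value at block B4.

Answer: {a: ⊤, b: ⊤, c: ⊤, d: ⊤, e: 4, f: ⊤}

Derivation:
Fixpoint table:
  B0:  IN=(all ⊤)  OUT=(all ⊤)
  B1:  IN=(all ⊤)  OUT=(all ⊤)
  B2:  IN=(all ⊤)  OUT=(all ⊤)
  B3:  IN=(all ⊤)  OUT=(all ⊤)
  B4:  IN=(all ⊤)  OUT={e:4; rest ⊤}

Merge at B4: IN[B4] = OUT[B3] = {a: ⊤, b: ⊤, c: ⊤, d: ⊤, e: ⊤, f: ⊤}
Applying B4's transfer function to that IN value gives OUT[B4] (row B4 above).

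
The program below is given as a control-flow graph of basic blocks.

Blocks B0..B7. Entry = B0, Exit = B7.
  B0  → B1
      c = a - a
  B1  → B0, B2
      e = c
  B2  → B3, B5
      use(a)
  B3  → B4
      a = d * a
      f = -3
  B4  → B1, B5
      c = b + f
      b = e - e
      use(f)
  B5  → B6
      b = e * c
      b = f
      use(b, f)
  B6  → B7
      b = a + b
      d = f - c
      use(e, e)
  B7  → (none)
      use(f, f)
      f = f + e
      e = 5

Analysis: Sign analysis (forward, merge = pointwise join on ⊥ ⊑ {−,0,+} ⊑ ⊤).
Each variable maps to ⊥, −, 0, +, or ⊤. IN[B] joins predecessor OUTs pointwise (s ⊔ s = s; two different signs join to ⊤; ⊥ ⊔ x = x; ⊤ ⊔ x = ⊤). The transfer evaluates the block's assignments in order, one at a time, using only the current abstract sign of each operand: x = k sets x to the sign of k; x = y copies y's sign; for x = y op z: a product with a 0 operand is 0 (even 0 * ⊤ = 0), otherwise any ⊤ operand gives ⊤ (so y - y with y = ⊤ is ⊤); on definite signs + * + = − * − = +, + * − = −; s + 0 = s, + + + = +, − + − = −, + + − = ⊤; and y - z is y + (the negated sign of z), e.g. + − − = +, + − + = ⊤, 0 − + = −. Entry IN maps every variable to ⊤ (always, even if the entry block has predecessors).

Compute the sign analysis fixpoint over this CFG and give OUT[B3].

Answer: {a: ⊤, b: ⊤, c: ⊤, d: ⊤, e: ⊤, f: -}

Derivation:
Converged values:
  B0:   IN=(all ⊤)   OUT=(all ⊤)
  B1:   IN=(all ⊤)   OUT=(all ⊤)
  B2:   IN=(all ⊤)   OUT=(all ⊤)
  B3:   IN=(all ⊤)   OUT={f:-; rest ⊤}
  B4:   IN={f:-; rest ⊤}   OUT={f:-; rest ⊤}
  B5:   IN=(all ⊤)   OUT=(all ⊤)
  B6:   IN=(all ⊤)   OUT=(all ⊤)
  B7:   IN=(all ⊤)   OUT={e:+; rest ⊤}

Merge at B3: IN[B3] = OUT[B2] = {a: ⊤, b: ⊤, c: ⊤, d: ⊤, e: ⊤, f: ⊤}
Applying B3's transfer function to that IN value gives OUT[B3] (row B3 above).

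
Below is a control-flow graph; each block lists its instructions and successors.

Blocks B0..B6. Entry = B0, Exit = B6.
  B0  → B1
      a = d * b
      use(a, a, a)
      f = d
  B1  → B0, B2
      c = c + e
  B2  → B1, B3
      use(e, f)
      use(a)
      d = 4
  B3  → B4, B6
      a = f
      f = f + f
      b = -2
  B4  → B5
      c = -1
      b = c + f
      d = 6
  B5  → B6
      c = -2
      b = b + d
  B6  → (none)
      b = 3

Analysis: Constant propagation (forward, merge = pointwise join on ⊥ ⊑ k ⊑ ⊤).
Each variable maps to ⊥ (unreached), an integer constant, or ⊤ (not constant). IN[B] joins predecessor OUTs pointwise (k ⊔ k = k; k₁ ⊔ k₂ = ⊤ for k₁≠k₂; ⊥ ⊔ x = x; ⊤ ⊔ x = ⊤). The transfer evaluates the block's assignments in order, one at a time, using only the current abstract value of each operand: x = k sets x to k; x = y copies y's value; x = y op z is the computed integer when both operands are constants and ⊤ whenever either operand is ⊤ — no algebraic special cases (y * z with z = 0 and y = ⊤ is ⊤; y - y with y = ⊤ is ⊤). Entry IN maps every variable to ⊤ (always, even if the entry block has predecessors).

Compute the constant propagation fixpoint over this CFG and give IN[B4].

Per-block solution:
  B0: | IN=(all ⊤) | OUT=(all ⊤)
  B1: | IN=(all ⊤) | OUT=(all ⊤)
  B2: | IN=(all ⊤) | OUT={d:4; rest ⊤}
  B3: | IN={d:4; rest ⊤} | OUT={b:-2, d:4; rest ⊤}
  B4: | IN={b:-2, d:4; rest ⊤} | OUT={c:-1, d:6; rest ⊤}
  B5: | IN={c:-1, d:6; rest ⊤} | OUT={c:-2, d:6; rest ⊤}
  B6: | IN=(all ⊤) | OUT={b:3; rest ⊤}

Merge at B4: IN[B4] = OUT[B3] = {a: ⊤, b: -2, c: ⊤, d: 4, e: ⊤, f: ⊤}

Answer: {a: ⊤, b: -2, c: ⊤, d: 4, e: ⊤, f: ⊤}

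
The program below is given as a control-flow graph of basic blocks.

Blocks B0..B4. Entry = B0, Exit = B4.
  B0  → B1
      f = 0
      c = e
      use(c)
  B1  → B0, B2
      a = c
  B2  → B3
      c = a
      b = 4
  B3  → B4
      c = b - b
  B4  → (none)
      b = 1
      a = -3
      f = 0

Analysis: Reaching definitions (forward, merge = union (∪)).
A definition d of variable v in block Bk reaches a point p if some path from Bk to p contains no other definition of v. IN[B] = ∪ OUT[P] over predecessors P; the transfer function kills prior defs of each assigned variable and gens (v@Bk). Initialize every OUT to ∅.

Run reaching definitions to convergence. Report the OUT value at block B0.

Answer: {a@B1, c@B0, f@B0}

Derivation:
Converged values:
  B0:   IN={a@B1, c@B0, f@B0}   OUT={a@B1, c@B0, f@B0}
  B1:   IN={a@B1, c@B0, f@B0}   OUT={a@B1, c@B0, f@B0}
  B2:   IN={a@B1, c@B0, f@B0}   OUT={a@B1, b@B2, c@B2, f@B0}
  B3:   IN={a@B1, b@B2, c@B2, f@B0}   OUT={a@B1, b@B2, c@B3, f@B0}
  B4:   IN={a@B1, b@B2, c@B3, f@B0}   OUT={a@B4, b@B4, c@B3, f@B4}

Merge at B0 (entry node, so the boundary value {} is joined with the incoming edge(s)): IN[B0] = {} ⊔ OUT[B1] = {a@B1, c@B0, f@B0}
Applying B0's transfer function to that IN value gives OUT[B0] (row B0 above).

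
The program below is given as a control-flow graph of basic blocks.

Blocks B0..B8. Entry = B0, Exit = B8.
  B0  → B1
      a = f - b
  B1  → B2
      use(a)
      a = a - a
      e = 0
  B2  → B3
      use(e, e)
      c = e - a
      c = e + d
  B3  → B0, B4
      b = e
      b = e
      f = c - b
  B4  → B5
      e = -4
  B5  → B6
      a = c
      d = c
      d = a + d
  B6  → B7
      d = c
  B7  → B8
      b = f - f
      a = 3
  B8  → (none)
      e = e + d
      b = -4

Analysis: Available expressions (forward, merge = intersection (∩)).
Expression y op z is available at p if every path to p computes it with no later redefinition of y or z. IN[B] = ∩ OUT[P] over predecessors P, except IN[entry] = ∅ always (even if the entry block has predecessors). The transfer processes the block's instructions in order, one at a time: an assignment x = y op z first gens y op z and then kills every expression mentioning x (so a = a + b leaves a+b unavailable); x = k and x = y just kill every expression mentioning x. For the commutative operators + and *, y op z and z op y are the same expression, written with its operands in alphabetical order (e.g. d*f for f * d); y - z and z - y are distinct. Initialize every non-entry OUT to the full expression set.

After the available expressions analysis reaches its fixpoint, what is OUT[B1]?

Answer: {f-b}

Trace:
Per-block solution:
  B0:  IN={}  OUT={f-b}
  B1:  IN={f-b}  OUT={f-b}
  B2:  IN={f-b}  OUT={d+e, e-a, f-b}
  B3:  IN={d+e, e-a, f-b}  OUT={c-b, d+e, e-a}
  B4:  IN={c-b, d+e, e-a}  OUT={c-b}
  B5:  IN={c-b}  OUT={c-b}
  B6:  IN={c-b}  OUT={c-b}
  B7:  IN={c-b}  OUT={f-f}
  B8:  IN={f-f}  OUT={f-f}

Merge at B1: IN[B1] = OUT[B0] = {f-b}
Applying B1's transfer function to that IN value gives OUT[B1] (row B1 above).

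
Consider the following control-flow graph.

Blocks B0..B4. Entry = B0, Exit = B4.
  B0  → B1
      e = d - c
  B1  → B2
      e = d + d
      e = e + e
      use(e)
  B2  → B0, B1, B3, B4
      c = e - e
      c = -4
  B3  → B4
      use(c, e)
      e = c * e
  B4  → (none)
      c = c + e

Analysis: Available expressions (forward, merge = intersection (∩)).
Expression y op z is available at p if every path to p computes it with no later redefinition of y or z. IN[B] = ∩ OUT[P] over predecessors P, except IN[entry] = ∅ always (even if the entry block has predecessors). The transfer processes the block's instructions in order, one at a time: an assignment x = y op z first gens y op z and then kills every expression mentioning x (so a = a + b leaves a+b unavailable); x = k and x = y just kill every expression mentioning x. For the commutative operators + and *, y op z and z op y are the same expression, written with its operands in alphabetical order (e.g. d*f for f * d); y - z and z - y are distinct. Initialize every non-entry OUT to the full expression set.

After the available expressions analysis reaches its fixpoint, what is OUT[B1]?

Converged values:
  B0:  IN={}  OUT={d-c}
  B1:  IN={}  OUT={d+d}
  B2:  IN={d+d}  OUT={d+d, e-e}
  B3:  IN={d+d, e-e}  OUT={d+d}
  B4:  IN={d+d}  OUT={d+d}

Merge at B1: IN[B1] = OUT[B0] ∩ OUT[B2] = {}
Applying B1's transfer function to that IN value gives OUT[B1] (row B1 above).

Answer: {d+d}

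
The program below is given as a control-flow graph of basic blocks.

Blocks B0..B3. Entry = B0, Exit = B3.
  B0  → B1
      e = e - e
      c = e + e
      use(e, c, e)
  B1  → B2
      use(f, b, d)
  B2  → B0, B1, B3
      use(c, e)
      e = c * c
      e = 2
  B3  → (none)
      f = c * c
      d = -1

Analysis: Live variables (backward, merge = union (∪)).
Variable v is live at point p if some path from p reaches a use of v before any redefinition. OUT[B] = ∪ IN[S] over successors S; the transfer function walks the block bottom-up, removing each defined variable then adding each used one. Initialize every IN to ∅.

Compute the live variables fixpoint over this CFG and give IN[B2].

Fixpoint table:
  B0: | IN={b, d, e, f} | OUT={b, c, d, e, f}
  B1: | IN={b, c, d, e, f} | OUT={b, c, d, e, f}
  B2: | IN={b, c, d, e, f} | OUT={b, c, d, e, f}
  B3: | IN={c} | OUT={}

Merge at B2: OUT[B2] = IN[B0] ⊔ IN[B1] ⊔ IN[B3] = {b, c, d, e, f}
Applying B2's transfer function to that OUT value gives IN[B2] (row B2 above).

Answer: {b, c, d, e, f}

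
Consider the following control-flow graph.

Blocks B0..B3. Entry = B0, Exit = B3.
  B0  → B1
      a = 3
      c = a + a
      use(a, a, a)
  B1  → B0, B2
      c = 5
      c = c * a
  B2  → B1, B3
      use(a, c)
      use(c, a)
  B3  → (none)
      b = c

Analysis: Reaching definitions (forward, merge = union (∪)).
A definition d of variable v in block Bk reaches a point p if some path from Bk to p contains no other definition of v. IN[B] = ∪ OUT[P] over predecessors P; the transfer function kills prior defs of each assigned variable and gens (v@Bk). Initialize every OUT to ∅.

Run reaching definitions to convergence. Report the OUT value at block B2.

Per-block solution:
  B0:  IN={a@B0, c@B1}  OUT={a@B0, c@B0}
  B1:  IN={a@B0, c@B0, c@B1}  OUT={a@B0, c@B1}
  B2:  IN={a@B0, c@B1}  OUT={a@B0, c@B1}
  B3:  IN={a@B0, c@B1}  OUT={a@B0, b@B3, c@B1}

Merge at B2: IN[B2] = OUT[B1] = {a@B0, c@B1}
Applying B2's transfer function to that IN value gives OUT[B2] (row B2 above).

Answer: {a@B0, c@B1}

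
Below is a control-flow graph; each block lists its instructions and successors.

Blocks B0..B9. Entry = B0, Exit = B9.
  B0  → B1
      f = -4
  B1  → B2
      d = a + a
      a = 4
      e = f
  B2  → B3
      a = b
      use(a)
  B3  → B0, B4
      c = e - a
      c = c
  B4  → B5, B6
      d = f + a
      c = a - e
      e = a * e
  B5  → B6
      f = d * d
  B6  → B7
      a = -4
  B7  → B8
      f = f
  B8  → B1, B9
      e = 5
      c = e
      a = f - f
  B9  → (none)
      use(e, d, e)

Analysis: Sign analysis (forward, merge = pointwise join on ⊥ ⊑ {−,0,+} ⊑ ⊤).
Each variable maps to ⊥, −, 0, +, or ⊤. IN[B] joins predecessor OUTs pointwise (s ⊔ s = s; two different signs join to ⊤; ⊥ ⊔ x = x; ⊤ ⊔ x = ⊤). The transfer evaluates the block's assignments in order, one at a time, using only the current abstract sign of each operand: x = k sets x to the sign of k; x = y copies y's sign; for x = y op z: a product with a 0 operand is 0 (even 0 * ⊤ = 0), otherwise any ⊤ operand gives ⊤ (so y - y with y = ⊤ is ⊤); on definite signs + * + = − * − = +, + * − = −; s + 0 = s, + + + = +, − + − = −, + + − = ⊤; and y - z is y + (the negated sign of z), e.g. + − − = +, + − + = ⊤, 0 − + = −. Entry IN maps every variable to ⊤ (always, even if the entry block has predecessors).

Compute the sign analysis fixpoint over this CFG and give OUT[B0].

Answer: {a: ⊤, b: ⊤, c: ⊤, d: ⊤, e: ⊤, f: -}

Working:
Per-block solution:
  B0:   IN=(all ⊤)   OUT={f:-; rest ⊤}
  B1:   IN=(all ⊤)   OUT={a:+; rest ⊤}
  B2:   IN={a:+; rest ⊤}   OUT=(all ⊤)
  B3:   IN=(all ⊤)   OUT=(all ⊤)
  B4:   IN=(all ⊤)   OUT=(all ⊤)
  B5:   IN=(all ⊤)   OUT=(all ⊤)
  B6:   IN=(all ⊤)   OUT={a:-; rest ⊤}
  B7:   IN={a:-; rest ⊤}   OUT={a:-; rest ⊤}
  B8:   IN={a:-; rest ⊤}   OUT={c:+, e:+; rest ⊤}
  B9:   IN={c:+, e:+; rest ⊤}   OUT={c:+, e:+; rest ⊤}

Merge at B0 (entry node, so the boundary value (all ⊤) is joined with the incoming edge(s)): IN[B0] = (all ⊤) ⊔ OUT[B3] = {a: ⊤, b: ⊤, c: ⊤, d: ⊤, e: ⊤, f: ⊤}
Applying B0's transfer function to that IN value gives OUT[B0] (row B0 above).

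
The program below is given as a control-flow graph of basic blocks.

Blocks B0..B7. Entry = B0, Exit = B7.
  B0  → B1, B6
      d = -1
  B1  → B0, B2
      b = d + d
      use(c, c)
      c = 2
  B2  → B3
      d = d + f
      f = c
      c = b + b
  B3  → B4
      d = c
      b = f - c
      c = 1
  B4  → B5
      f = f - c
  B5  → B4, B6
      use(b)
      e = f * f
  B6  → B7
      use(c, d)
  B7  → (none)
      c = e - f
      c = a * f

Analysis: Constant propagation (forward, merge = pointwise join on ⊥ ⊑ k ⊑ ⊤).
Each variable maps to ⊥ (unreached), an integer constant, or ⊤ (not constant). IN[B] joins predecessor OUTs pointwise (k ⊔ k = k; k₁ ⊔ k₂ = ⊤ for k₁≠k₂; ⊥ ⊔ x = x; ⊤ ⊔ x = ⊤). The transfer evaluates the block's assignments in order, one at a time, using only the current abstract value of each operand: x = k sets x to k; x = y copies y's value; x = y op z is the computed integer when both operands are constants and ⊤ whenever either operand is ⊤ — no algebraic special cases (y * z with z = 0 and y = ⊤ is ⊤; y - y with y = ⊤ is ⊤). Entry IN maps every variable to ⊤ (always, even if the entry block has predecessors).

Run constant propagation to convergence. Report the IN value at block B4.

Per-block solution:
  B0: | IN=(all ⊤) | OUT={d:-1; rest ⊤}
  B1: | IN={d:-1; rest ⊤} | OUT={b:-2, c:2, d:-1; rest ⊤}
  B2: | IN={b:-2, c:2, d:-1; rest ⊤} | OUT={b:-2, c:-4, f:2; rest ⊤}
  B3: | IN={b:-2, c:-4, f:2; rest ⊤} | OUT={b:6, c:1, d:-4, f:2; rest ⊤}
  B4: | IN={b:6, c:1, d:-4; rest ⊤} | OUT={b:6, c:1, d:-4; rest ⊤}
  B5: | IN={b:6, c:1, d:-4; rest ⊤} | OUT={b:6, c:1, d:-4; rest ⊤}
  B6: | IN=(all ⊤) | OUT=(all ⊤)
  B7: | IN=(all ⊤) | OUT=(all ⊤)

Merge at B4: IN[B4] = OUT[B3] ⊔ OUT[B5] = {a: ⊤, b: 6, c: 1, d: -4, e: ⊤, f: ⊤}

Answer: {a: ⊤, b: 6, c: 1, d: -4, e: ⊤, f: ⊤}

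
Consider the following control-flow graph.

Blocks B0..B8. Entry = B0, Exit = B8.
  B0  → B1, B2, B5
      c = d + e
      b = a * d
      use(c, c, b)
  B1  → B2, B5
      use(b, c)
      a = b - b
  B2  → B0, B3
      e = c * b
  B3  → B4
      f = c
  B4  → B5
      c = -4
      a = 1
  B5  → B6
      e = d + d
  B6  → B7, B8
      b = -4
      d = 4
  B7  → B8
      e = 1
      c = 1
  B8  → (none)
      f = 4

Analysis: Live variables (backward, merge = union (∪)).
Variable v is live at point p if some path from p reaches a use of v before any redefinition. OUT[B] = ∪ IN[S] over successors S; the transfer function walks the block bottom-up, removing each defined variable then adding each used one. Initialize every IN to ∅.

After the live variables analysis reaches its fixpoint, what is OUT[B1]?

Answer: {a, b, c, d}

Working:
Per-block solution:
  B0:   IN={a, d, e}   OUT={a, b, c, d}
  B1:   IN={b, c, d}   OUT={a, b, c, d}
  B2:   IN={a, b, c, d}   OUT={a, c, d, e}
  B3:   IN={c, d}   OUT={d}
  B4:   IN={d}   OUT={d}
  B5:   IN={d}   OUT={}
  B6:   IN={}   OUT={}
  B7:   IN={}   OUT={}
  B8:   IN={}   OUT={}

Merge at B1: OUT[B1] = IN[B2] ⊔ IN[B5] = {a, b, c, d}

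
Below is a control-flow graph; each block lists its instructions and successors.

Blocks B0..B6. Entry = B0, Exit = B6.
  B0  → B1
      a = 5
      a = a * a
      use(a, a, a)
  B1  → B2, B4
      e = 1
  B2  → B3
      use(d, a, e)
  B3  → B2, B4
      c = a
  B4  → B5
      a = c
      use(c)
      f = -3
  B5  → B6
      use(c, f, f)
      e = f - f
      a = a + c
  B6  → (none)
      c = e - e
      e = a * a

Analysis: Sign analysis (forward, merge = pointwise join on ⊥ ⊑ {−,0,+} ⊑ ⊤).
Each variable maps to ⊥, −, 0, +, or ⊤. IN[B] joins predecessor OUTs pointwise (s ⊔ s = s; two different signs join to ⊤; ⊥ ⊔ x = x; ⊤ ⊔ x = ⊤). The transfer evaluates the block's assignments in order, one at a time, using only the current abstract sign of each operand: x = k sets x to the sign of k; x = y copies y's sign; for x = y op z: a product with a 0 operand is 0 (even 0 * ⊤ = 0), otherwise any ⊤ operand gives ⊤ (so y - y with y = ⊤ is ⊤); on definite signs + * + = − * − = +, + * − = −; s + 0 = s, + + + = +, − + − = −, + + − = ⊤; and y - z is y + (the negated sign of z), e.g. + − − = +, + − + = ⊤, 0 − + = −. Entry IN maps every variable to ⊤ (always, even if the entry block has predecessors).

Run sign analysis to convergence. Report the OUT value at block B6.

Converged values:
  B0:   IN=(all ⊤)   OUT={a:+; rest ⊤}
  B1:   IN={a:+; rest ⊤}   OUT={a:+, e:+; rest ⊤}
  B2:   IN={a:+, e:+; rest ⊤}   OUT={a:+, e:+; rest ⊤}
  B3:   IN={a:+, e:+; rest ⊤}   OUT={a:+, c:+, e:+; rest ⊤}
  B4:   IN={a:+, e:+; rest ⊤}   OUT={e:+, f:-; rest ⊤}
  B5:   IN={e:+, f:-; rest ⊤}   OUT={f:-; rest ⊤}
  B6:   IN={f:-; rest ⊤}   OUT={f:-; rest ⊤}

Merge at B6: IN[B6] = OUT[B5] = {a: ⊤, b: ⊤, c: ⊤, d: ⊤, e: ⊤, f: -}
Applying B6's transfer function to that IN value gives OUT[B6] (row B6 above).

Answer: {a: ⊤, b: ⊤, c: ⊤, d: ⊤, e: ⊤, f: -}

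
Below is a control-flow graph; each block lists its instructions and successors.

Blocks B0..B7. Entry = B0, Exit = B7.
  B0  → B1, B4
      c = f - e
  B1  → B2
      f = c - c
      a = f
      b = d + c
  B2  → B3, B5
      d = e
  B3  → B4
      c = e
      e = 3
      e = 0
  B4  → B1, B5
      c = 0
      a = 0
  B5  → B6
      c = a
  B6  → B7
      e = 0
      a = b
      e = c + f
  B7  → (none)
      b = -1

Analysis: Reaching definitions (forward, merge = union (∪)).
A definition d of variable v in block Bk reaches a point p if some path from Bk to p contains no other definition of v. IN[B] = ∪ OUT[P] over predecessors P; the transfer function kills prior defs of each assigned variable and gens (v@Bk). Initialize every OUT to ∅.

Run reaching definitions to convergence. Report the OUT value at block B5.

Answer: {a@B1, a@B4, b@B1, c@B5, d@B2, e@B3, f@B1}

Trace:
Converged values:
  B0: | IN={} | OUT={c@B0}
  B1: | IN={a@B4, b@B1, c@B0, c@B4, d@B2, e@B3, f@B1} | OUT={a@B1, b@B1, c@B0, c@B4, d@B2, e@B3, f@B1}
  B2: | IN={a@B1, b@B1, c@B0, c@B4, d@B2, e@B3, f@B1} | OUT={a@B1, b@B1, c@B0, c@B4, d@B2, e@B3, f@B1}
  B3: | IN={a@B1, b@B1, c@B0, c@B4, d@B2, e@B3, f@B1} | OUT={a@B1, b@B1, c@B3, d@B2, e@B3, f@B1}
  B4: | IN={a@B1, b@B1, c@B0, c@B3, d@B2, e@B3, f@B1} | OUT={a@B4, b@B1, c@B4, d@B2, e@B3, f@B1}
  B5: | IN={a@B1, a@B4, b@B1, c@B0, c@B4, d@B2, e@B3, f@B1} | OUT={a@B1, a@B4, b@B1, c@B5, d@B2, e@B3, f@B1}
  B6: | IN={a@B1, a@B4, b@B1, c@B5, d@B2, e@B3, f@B1} | OUT={a@B6, b@B1, c@B5, d@B2, e@B6, f@B1}
  B7: | IN={a@B6, b@B1, c@B5, d@B2, e@B6, f@B1} | OUT={a@B6, b@B7, c@B5, d@B2, e@B6, f@B1}

Merge at B5: IN[B5] = OUT[B2] ⊔ OUT[B4] = {a@B1, a@B4, b@B1, c@B0, c@B4, d@B2, e@B3, f@B1}
Applying B5's transfer function to that IN value gives OUT[B5] (row B5 above).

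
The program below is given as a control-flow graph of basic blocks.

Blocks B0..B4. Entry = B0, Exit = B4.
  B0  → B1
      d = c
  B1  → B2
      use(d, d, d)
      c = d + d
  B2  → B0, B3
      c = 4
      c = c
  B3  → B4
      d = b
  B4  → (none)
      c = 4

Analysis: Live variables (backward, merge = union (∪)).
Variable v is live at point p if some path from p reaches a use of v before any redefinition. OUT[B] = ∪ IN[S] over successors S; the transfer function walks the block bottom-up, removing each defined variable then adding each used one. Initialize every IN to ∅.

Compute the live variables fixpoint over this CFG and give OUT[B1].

Fixpoint table:
  B0:   IN={b, c}   OUT={b, d}
  B1:   IN={b, d}   OUT={b}
  B2:   IN={b}   OUT={b, c}
  B3:   IN={b}   OUT={}
  B4:   IN={}   OUT={}

Merge at B1: OUT[B1] = IN[B2] = {b}

Answer: {b}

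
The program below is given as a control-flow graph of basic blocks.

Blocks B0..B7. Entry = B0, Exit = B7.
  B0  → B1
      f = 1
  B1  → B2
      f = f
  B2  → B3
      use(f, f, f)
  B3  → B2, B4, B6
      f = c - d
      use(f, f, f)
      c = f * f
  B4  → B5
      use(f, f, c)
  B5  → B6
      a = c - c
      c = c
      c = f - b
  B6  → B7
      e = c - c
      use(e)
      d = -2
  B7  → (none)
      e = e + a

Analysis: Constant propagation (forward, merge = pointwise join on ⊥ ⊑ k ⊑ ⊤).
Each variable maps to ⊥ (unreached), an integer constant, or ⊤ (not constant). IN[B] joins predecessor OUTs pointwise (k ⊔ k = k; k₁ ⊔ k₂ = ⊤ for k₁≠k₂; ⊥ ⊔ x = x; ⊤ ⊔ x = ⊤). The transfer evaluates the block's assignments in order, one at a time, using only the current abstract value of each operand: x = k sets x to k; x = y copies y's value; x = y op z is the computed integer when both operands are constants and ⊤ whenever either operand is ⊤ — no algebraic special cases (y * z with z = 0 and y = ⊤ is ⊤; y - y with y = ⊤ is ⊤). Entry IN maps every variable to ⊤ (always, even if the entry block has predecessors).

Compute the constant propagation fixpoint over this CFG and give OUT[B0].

Fixpoint table:
  B0:  IN=(all ⊤)  OUT={f:1; rest ⊤}
  B1:  IN={f:1; rest ⊤}  OUT={f:1; rest ⊤}
  B2:  IN=(all ⊤)  OUT=(all ⊤)
  B3:  IN=(all ⊤)  OUT=(all ⊤)
  B4:  IN=(all ⊤)  OUT=(all ⊤)
  B5:  IN=(all ⊤)  OUT=(all ⊤)
  B6:  IN=(all ⊤)  OUT={d:-2; rest ⊤}
  B7:  IN={d:-2; rest ⊤}  OUT={d:-2; rest ⊤}

B0 is the boundary node: IN[B0] = {a: ⊤, b: ⊤, c: ⊤, d: ⊤, e: ⊤, f: ⊤}
Applying B0's transfer function to that IN value gives OUT[B0] (row B0 above).

Answer: {a: ⊤, b: ⊤, c: ⊤, d: ⊤, e: ⊤, f: 1}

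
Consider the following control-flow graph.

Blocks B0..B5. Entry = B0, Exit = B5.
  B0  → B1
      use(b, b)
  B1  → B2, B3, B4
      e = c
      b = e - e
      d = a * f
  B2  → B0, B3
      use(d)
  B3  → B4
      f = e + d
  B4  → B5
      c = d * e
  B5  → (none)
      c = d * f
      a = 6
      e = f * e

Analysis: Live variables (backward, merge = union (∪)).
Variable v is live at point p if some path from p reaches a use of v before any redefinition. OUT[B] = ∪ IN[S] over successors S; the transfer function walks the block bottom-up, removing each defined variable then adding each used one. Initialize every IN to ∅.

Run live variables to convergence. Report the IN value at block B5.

Per-block solution:
  B0:  IN={a, b, c, f}  OUT={a, c, f}
  B1:  IN={a, c, f}  OUT={a, b, c, d, e, f}
  B2:  IN={a, b, c, d, e, f}  OUT={a, b, c, d, e, f}
  B3:  IN={d, e}  OUT={d, e, f}
  B4:  IN={d, e, f}  OUT={d, e, f}
  B5:  IN={d, e, f}  OUT={}

B5 is the boundary node: OUT[B5] = {}
Applying B5's transfer function to that OUT value gives IN[B5] (row B5 above).

Answer: {d, e, f}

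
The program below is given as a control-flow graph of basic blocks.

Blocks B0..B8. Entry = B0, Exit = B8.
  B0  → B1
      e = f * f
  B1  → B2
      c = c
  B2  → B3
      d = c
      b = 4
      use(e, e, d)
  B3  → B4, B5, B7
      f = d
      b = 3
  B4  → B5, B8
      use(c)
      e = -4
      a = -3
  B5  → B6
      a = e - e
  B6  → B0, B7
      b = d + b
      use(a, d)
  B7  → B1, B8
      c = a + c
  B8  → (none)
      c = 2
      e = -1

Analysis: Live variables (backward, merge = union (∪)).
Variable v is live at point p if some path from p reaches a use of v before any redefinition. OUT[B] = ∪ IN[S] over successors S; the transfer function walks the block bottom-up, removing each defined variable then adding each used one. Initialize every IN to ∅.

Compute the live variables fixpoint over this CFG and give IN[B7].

Converged values:
  B0:   IN={a, c, f}   OUT={a, c, e}
  B1:   IN={a, c, e}   OUT={a, c, e}
  B2:   IN={a, c, e}   OUT={a, c, d, e}
  B3:   IN={a, c, d, e}   OUT={a, b, c, d, e, f}
  B4:   IN={b, c, d, f}   OUT={b, c, d, e, f}
  B5:   IN={b, c, d, e, f}   OUT={a, b, c, d, e, f}
  B6:   IN={a, b, c, d, e, f}   OUT={a, c, e, f}
  B7:   IN={a, c, e}   OUT={a, c, e}
  B8:   IN={}   OUT={}

Merge at B7: OUT[B7] = IN[B1] ⊔ IN[B8] = {a, c, e}
Applying B7's transfer function to that OUT value gives IN[B7] (row B7 above).

Answer: {a, c, e}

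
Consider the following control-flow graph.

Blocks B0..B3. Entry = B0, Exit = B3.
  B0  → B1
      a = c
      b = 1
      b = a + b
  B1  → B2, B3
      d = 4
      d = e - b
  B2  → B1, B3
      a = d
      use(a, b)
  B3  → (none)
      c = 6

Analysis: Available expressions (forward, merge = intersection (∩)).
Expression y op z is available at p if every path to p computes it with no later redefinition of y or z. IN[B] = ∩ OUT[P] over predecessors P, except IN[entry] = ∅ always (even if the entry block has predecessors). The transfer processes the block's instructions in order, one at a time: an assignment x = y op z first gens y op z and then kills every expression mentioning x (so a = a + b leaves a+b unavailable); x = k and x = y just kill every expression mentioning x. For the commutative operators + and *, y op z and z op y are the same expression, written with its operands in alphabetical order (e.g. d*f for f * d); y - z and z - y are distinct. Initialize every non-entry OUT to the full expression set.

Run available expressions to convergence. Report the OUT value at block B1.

Answer: {e-b}

Trace:
Fixpoint table:
  B0:  IN={}  OUT={}
  B1:  IN={}  OUT={e-b}
  B2:  IN={e-b}  OUT={e-b}
  B3:  IN={e-b}  OUT={e-b}

Merge at B1: IN[B1] = OUT[B0] ∩ OUT[B2] = {}
Applying B1's transfer function to that IN value gives OUT[B1] (row B1 above).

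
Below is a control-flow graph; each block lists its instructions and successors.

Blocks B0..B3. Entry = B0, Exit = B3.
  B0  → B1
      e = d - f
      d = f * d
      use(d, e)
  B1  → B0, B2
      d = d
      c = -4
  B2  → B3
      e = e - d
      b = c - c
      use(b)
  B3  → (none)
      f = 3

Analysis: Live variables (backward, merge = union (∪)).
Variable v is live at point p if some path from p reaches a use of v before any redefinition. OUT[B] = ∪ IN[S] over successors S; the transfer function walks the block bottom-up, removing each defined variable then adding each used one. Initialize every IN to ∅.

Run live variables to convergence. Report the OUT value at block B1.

Fixpoint table:
  B0: | IN={d, f} | OUT={d, e, f}
  B1: | IN={d, e, f} | OUT={c, d, e, f}
  B2: | IN={c, d, e} | OUT={}
  B3: | IN={} | OUT={}

Merge at B1: OUT[B1] = IN[B0] ⊔ IN[B2] = {c, d, e, f}

Answer: {c, d, e, f}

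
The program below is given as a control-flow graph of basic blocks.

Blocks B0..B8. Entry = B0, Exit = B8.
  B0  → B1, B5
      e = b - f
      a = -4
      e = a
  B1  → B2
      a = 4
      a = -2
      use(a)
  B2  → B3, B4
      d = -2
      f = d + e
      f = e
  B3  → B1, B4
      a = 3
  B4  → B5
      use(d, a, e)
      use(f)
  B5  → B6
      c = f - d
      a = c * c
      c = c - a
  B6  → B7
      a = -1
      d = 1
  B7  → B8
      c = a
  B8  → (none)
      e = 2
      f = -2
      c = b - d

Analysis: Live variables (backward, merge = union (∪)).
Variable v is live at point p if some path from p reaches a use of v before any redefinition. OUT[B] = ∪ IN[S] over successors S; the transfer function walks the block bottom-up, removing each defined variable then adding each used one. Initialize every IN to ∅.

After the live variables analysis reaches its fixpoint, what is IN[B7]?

Fixpoint table:
  B0: | IN={b, d, f} | OUT={b, d, e, f}
  B1: | IN={b, e} | OUT={a, b, e}
  B2: | IN={a, b, e} | OUT={a, b, d, e, f}
  B3: | IN={b, d, e, f} | OUT={a, b, d, e, f}
  B4: | IN={a, b, d, e, f} | OUT={b, d, f}
  B5: | IN={b, d, f} | OUT={b}
  B6: | IN={b} | OUT={a, b, d}
  B7: | IN={a, b, d} | OUT={b, d}
  B8: | IN={b, d} | OUT={}

Merge at B7: OUT[B7] = IN[B8] = {b, d}
Applying B7's transfer function to that OUT value gives IN[B7] (row B7 above).

Answer: {a, b, d}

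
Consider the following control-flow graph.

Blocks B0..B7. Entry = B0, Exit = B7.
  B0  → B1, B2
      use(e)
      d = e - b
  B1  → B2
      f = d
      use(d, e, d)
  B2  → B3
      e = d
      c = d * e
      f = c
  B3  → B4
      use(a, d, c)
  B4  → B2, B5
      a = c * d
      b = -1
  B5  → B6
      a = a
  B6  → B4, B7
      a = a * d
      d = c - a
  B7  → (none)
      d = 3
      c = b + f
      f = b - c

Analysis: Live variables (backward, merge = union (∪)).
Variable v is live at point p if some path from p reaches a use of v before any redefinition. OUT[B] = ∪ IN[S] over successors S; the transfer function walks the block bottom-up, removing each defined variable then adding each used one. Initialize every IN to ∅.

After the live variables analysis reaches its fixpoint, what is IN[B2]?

Converged values:
  B0: | IN={a, b, e} | OUT={a, d, e}
  B1: | IN={a, d, e} | OUT={a, d}
  B2: | IN={a, d} | OUT={a, c, d, f}
  B3: | IN={a, c, d, f} | OUT={c, d, f}
  B4: | IN={c, d, f} | OUT={a, b, c, d, f}
  B5: | IN={a, b, c, d, f} | OUT={a, b, c, d, f}
  B6: | IN={a, b, c, d, f} | OUT={b, c, d, f}
  B7: | IN={b, f} | OUT={}

Merge at B2: OUT[B2] = IN[B3] = {a, c, d, f}
Applying B2's transfer function to that OUT value gives IN[B2] (row B2 above).

Answer: {a, d}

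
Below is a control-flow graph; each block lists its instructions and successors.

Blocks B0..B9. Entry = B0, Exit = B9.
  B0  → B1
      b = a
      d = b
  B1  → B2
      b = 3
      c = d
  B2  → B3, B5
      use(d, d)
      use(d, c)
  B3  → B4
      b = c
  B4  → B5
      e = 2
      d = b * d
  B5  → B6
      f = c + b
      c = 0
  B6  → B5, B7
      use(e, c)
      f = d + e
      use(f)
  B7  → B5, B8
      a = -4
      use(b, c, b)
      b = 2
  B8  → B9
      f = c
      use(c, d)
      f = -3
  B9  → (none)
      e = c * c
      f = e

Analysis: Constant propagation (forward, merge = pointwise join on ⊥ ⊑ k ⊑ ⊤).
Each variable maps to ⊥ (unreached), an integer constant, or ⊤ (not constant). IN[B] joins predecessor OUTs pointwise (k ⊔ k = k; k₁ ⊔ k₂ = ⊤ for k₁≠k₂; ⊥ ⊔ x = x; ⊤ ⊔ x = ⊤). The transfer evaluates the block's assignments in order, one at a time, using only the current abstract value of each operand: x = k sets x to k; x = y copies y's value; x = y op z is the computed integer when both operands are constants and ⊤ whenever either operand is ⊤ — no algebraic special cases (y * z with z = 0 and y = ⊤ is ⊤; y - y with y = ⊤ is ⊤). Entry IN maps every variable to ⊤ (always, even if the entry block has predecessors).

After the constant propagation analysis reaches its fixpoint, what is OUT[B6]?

Per-block solution:
  B0:  IN=(all ⊤)  OUT=(all ⊤)
  B1:  IN=(all ⊤)  OUT={b:3; rest ⊤}
  B2:  IN={b:3; rest ⊤}  OUT={b:3; rest ⊤}
  B3:  IN={b:3; rest ⊤}  OUT=(all ⊤)
  B4:  IN=(all ⊤)  OUT={e:2; rest ⊤}
  B5:  IN=(all ⊤)  OUT={c:0; rest ⊤}
  B6:  IN={c:0; rest ⊤}  OUT={c:0; rest ⊤}
  B7:  IN={c:0; rest ⊤}  OUT={a:-4, b:2, c:0; rest ⊤}
  B8:  IN={a:-4, b:2, c:0; rest ⊤}  OUT={a:-4, b:2, c:0, f:-3; rest ⊤}
  B9:  IN={a:-4, b:2, c:0, f:-3; rest ⊤}  OUT={a:-4, b:2, c:0, e:0, f:0; rest ⊤}

Merge at B6: IN[B6] = OUT[B5] = {a: ⊤, b: ⊤, c: 0, d: ⊤, e: ⊤, f: ⊤}
Applying B6's transfer function to that IN value gives OUT[B6] (row B6 above).

Answer: {a: ⊤, b: ⊤, c: 0, d: ⊤, e: ⊤, f: ⊤}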